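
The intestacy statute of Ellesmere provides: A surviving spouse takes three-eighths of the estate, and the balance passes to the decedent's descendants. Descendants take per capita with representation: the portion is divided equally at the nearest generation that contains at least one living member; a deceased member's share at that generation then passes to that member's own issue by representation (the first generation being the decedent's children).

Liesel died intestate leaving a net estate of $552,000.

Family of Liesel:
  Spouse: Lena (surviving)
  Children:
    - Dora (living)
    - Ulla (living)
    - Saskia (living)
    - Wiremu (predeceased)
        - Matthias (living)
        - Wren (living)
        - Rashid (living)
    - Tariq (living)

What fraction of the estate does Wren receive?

Wren receives 1/24 of the estate.

Lena takes three-eighths of $552,000 = $207,000. The remaining $345,000 passes to the descendants.
The descendants' portion ($345,000) is divided into 5 shares of $69,000: Dora, Ulla, Saskia, and Tariq each take $69,000; Wiremu's $69,000 share passes to Wiremu's issue.
Wiremu's share ($69,000) is divided into 3 shares of $23,000: Matthias, Wren, and Rashid each take $23,000.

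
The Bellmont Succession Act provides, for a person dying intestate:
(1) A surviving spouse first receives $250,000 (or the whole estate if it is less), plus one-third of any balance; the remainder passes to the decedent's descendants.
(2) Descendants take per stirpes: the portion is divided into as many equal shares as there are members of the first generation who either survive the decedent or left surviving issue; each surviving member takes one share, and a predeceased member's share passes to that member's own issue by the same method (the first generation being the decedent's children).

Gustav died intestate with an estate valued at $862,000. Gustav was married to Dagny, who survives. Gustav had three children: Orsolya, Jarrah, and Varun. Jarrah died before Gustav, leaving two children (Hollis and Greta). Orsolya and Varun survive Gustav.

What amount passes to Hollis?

Hollis receives $68,000.

Dagny first takes $250,000, leaving a balance of $612,000. Dagny then takes one-third of the balance ($204,000), for a total of $454,000. The remaining $408,000 passes to the descendants.
The descendants' portion ($408,000) is divided into 3 shares of $136,000: Orsolya and Varun each take $136,000; Jarrah's $136,000 share passes to Jarrah's issue.
Jarrah's share ($136,000) is divided into 2 shares of $68,000: Hollis and Greta each take $68,000.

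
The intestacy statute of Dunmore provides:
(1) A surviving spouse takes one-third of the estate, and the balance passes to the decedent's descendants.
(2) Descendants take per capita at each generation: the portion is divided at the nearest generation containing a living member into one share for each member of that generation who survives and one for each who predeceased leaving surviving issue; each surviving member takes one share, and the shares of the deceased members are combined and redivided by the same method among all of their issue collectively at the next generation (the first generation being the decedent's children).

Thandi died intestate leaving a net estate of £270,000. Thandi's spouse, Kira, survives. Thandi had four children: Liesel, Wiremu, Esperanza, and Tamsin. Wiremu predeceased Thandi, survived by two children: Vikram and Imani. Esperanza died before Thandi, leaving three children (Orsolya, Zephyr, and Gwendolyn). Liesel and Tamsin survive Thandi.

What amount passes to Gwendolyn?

Kira takes one-third of £270,000 = £90,000. The remaining £180,000 passes to the descendants.
The descendants' portion (£180,000) is divided at the children's generation into 4 shares of £45,000. Liesel and Tamsin each take £45,000. The 2 shares of the deceased (Wiremu and Esperanza) are combined into a pool of £90,000.
That pool (£90,000) is divided at the grandchildren's generation equally among Vikram, Imani, Orsolya, Zephyr, and Gwendolyn: £18,000 each.

Gwendolyn receives £18,000.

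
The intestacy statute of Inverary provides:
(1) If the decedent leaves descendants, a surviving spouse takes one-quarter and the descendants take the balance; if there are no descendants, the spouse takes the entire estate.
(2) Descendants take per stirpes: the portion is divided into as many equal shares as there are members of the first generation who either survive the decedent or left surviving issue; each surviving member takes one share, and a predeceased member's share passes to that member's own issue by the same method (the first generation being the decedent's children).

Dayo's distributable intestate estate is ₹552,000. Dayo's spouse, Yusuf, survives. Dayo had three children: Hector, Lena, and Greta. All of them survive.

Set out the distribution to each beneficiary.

Yusuf: ₹138,000; Hector: ₹138,000; Lena: ₹138,000; Greta: ₹138,000

Yusuf takes one-quarter of ₹552,000 = ₹138,000. The remaining ₹414,000 passes to the descendants.
The descendants' portion (₹414,000) is divided into 3 shares of ₹138,000: Hector, Lena, and Greta each take ₹138,000.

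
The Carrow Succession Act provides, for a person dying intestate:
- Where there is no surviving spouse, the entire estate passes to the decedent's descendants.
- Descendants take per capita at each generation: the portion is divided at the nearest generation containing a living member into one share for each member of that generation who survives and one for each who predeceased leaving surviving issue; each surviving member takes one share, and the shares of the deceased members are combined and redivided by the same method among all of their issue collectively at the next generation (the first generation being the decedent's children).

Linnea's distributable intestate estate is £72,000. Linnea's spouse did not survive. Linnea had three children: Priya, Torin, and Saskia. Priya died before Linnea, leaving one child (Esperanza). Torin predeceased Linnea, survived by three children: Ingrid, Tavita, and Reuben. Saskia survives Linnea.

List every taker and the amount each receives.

The entire £72,000 passes to the descendants.
That amount (£72,000) is divided at the children's generation into 3 shares of £24,000. Saskia takes £24,000. The 2 shares of the deceased (Priya and Torin) are combined into a pool of £48,000.
That pool (£48,000) is divided at the grandchildren's generation equally among Esperanza, Ingrid, Tavita, and Reuben: £12,000 each.

Esperanza: £12,000; Ingrid: £12,000; Tavita: £12,000; Reuben: £12,000; Saskia: £24,000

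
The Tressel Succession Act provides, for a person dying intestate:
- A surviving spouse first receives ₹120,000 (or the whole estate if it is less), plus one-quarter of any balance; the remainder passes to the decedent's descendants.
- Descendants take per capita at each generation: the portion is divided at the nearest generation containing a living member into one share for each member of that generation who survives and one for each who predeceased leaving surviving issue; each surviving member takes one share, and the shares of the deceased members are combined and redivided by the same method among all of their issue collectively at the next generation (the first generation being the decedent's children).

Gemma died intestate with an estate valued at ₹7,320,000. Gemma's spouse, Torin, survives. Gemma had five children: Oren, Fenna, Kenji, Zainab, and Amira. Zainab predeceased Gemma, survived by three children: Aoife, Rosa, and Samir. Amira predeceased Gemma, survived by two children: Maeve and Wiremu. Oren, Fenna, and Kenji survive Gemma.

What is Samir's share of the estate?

Torin first takes ₹120,000, leaving a balance of ₹7,200,000. Torin then takes one-quarter of the balance (₹1,800,000), for a total of ₹1,920,000. The remaining ₹5,400,000 passes to the descendants.
The descendants' portion (₹5,400,000) is divided at the children's generation into 5 shares of ₹1,080,000. Oren, Fenna, and Kenji each take ₹1,080,000. The 2 shares of the deceased (Zainab and Amira) are combined into a pool of ₹2,160,000.
That pool (₹2,160,000) is divided at the grandchildren's generation equally among Aoife, Rosa, Samir, Maeve, and Wiremu: ₹432,000 each.

Samir receives ₹432,000.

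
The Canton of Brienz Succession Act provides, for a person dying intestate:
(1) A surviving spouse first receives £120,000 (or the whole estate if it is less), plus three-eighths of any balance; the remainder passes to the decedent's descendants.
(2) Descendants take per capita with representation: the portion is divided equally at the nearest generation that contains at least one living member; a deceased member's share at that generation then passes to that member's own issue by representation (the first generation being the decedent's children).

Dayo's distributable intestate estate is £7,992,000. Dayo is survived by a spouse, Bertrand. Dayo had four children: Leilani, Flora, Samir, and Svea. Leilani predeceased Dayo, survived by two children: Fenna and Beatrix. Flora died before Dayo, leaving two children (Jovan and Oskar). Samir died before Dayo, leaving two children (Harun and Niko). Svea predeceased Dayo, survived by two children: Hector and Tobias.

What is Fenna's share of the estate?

Fenna receives £615,000.

Bertrand first takes £120,000, leaving a balance of £7,872,000. Bertrand then takes three-eighths of the balance (£2,952,000), for a total of £3,072,000. The remaining £4,920,000 passes to the descendants.
No child survives, so the initial division is made at the grandchildren's generation.
The descendants' portion (£4,920,000) is divided into 8 shares of £615,000: Fenna, Beatrix, Jovan, Oskar, Harun, Niko, Hector, and Tobias each take £615,000.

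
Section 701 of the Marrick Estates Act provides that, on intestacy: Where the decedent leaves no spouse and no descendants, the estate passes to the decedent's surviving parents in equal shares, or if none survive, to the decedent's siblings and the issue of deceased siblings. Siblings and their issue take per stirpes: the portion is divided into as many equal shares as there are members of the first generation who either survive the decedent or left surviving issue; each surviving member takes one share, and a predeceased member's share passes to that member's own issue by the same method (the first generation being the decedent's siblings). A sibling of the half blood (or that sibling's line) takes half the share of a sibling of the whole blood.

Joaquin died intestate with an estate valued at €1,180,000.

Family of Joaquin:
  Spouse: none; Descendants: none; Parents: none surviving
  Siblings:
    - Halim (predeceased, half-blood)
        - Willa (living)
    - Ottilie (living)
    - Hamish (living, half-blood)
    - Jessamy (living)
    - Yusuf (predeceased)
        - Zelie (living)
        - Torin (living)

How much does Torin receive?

The entire €1,180,000 passes to the siblings and their issue.
Counting each half-blood sibling's line as half a unit, there are 4 units in €1,180,000, so one unit is €295,000. Whole-blood lines (Ottilie, Jessamy, and Yusuf) take €295,000 each; half-blood lines (Halim and Hamish) take €147,500 each.
Halim's share (€147,500) passes entirely to Willa.
Yusuf's share (€295,000) is divided into 2 shares of €147,500: Zelie and Torin each take €147,500.

Torin receives €147,500.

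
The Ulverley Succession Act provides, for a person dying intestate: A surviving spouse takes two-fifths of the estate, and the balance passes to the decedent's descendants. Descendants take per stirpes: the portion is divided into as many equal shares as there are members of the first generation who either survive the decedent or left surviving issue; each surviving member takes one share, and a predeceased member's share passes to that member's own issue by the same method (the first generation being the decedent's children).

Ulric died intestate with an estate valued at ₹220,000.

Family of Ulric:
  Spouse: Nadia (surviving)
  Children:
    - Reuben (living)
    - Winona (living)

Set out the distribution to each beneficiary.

Nadia: ₹88,000; Reuben: ₹66,000; Winona: ₹66,000

Nadia takes two-fifths of ₹220,000 = ₹88,000. The remaining ₹132,000 passes to the descendants.
The descendants' portion (₹132,000) is divided into 2 shares of ₹66,000: Reuben and Winona each take ₹66,000.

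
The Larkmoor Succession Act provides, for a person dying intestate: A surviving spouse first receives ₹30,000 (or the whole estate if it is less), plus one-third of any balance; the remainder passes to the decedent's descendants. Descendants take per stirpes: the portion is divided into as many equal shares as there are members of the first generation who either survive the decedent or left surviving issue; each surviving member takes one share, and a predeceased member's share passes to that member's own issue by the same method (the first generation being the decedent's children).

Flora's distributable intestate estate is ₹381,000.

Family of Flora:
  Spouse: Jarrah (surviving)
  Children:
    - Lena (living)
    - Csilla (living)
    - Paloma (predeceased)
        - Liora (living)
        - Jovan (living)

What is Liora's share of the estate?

Jarrah first takes ₹30,000, leaving a balance of ₹351,000. Jarrah then takes one-third of the balance (₹117,000), for a total of ₹147,000. The remaining ₹234,000 passes to the descendants.
The descendants' portion (₹234,000) is divided into 3 shares of ₹78,000: Lena and Csilla each take ₹78,000; Paloma's ₹78,000 share passes to Paloma's issue.
Paloma's share (₹78,000) is divided into 2 shares of ₹39,000: Liora and Jovan each take ₹39,000.

Liora receives ₹39,000.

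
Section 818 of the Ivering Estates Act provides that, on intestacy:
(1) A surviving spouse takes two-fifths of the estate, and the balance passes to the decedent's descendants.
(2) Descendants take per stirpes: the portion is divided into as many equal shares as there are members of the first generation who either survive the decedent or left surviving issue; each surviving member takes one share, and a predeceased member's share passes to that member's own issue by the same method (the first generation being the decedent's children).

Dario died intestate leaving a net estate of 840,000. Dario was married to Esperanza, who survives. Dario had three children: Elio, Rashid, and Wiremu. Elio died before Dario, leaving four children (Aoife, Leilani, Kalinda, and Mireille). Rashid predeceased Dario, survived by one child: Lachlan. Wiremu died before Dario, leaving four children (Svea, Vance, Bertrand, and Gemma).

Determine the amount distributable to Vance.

Esperanza takes two-fifths of 840,000 = 336,000. The remaining 504,000 passes to the descendants.
The descendants' portion (504,000) is divided into 3 shares of 168,000: Elio's 168,000 share passes to Elio's issue; Rashid's 168,000 share passes to Rashid's issue; Wiremu's 168,000 share passes to Wiremu's issue.
Elio's share (168,000) is divided into 4 shares of 42,000: Aoife, Leilani, Kalinda, and Mireille each take 42,000.
Rashid's share (168,000) passes entirely to Lachlan.
Wiremu's share (168,000) is divided into 4 shares of 42,000: Svea, Vance, Bertrand, and Gemma each take 42,000.

Vance receives 42,000.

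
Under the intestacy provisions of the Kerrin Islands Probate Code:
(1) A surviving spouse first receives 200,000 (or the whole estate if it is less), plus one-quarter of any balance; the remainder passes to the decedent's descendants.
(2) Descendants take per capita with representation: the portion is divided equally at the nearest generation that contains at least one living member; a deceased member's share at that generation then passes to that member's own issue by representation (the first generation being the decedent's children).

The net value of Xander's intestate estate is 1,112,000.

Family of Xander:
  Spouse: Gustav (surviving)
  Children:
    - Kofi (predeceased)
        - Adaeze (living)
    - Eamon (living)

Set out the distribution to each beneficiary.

Gustav first takes 200,000, leaving a balance of 912,000. Gustav then takes one-quarter of the balance (228,000), for a total of 428,000. The remaining 684,000 passes to the descendants.
The descendants' portion (684,000) is divided into 2 shares of 342,000: Eamon takes 342,000; Kofi's 342,000 share passes to Kofi's issue.
Kofi's share (342,000) passes entirely to Adaeze.

Gustav: 428,000; Adaeze: 342,000; Eamon: 342,000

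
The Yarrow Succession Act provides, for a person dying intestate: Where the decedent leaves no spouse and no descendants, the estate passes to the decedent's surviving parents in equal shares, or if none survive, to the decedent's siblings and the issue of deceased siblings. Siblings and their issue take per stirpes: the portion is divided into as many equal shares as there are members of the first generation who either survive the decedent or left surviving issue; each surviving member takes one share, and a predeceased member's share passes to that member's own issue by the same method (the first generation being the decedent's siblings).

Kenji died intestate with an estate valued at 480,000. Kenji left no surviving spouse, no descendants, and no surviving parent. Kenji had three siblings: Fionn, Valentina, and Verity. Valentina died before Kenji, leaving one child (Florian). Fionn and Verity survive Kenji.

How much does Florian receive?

The entire 480,000 passes to the siblings and their issue.
That amount (480,000) is divided into 3 shares of 160,000: Fionn and Verity each take 160,000; Valentina's 160,000 share passes to Valentina's issue.
Valentina's share (160,000) passes entirely to Florian.

Florian receives 160,000.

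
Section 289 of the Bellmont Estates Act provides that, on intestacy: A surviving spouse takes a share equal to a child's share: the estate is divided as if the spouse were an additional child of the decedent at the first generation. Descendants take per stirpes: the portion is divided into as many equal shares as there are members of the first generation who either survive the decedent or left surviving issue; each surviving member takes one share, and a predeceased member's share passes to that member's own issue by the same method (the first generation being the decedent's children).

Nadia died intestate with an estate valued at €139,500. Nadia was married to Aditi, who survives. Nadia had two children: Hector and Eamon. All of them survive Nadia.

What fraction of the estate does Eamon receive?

The spouse counts as an additional share at the children's level, so there are 3 primary shares of €46,500. Aditi takes one such share (€46,500).
The children's combined portion (€93,000) is divided into 2 shares of €46,500: Hector and Eamon each take €46,500.

Eamon receives 1/3 of the estate.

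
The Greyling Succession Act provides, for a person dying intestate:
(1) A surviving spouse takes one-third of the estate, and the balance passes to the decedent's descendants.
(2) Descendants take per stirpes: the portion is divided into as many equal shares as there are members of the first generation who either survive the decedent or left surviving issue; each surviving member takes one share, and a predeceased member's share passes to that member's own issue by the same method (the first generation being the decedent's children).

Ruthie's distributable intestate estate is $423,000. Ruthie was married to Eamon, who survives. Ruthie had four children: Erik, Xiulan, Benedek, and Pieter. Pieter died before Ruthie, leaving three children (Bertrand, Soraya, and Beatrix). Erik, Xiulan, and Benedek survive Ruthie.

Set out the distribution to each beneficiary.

Eamon takes one-third of $423,000 = $141,000. The remaining $282,000 passes to the descendants.
The descendants' portion ($282,000) is divided into 4 shares of $70,500: Erik, Xiulan, and Benedek each take $70,500; Pieter's $70,500 share passes to Pieter's issue.
Pieter's share ($70,500) is divided into 3 shares of $23,500: Bertrand, Soraya, and Beatrix each take $23,500.

Eamon: $141,000; Erik: $70,500; Xiulan: $70,500; Benedek: $70,500; Bertrand: $23,500; Soraya: $23,500; Beatrix: $23,500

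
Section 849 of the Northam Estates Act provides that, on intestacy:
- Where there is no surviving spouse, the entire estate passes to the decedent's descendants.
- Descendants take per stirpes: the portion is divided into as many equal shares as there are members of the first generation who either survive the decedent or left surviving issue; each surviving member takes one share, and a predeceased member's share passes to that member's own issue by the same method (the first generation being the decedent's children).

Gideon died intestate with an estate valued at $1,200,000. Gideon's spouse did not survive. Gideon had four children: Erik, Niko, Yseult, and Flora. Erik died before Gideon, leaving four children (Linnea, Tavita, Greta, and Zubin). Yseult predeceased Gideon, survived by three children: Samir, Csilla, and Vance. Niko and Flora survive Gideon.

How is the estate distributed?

Linnea: $75,000; Tavita: $75,000; Greta: $75,000; Zubin: $75,000; Niko: $300,000; Samir: $100,000; Csilla: $100,000; Vance: $100,000; Flora: $300,000

The entire $1,200,000 passes to the descendants.
That amount ($1,200,000) is divided into 4 shares of $300,000: Niko and Flora each take $300,000; Erik's $300,000 share passes to Erik's issue; Yseult's $300,000 share passes to Yseult's issue.
Erik's share ($300,000) is divided into 4 shares of $75,000: Linnea, Tavita, Greta, and Zubin each take $75,000.
Yseult's share ($300,000) is divided into 3 shares of $100,000: Samir, Csilla, and Vance each take $100,000.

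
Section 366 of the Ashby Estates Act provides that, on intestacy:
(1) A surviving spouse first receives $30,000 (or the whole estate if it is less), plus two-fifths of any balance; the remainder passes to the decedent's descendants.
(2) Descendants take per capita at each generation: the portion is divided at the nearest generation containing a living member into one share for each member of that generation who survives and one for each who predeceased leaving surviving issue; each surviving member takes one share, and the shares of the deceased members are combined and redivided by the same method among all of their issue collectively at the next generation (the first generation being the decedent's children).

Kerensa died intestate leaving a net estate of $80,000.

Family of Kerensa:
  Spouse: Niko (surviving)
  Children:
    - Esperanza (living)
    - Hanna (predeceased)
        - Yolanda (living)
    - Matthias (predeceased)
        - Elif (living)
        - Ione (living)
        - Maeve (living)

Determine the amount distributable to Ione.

Ione receives $5,000.

Niko first takes $30,000, leaving a balance of $50,000. Niko then takes two-fifths of the balance ($20,000), for a total of $50,000. The remaining $30,000 passes to the descendants.
The descendants' portion ($30,000) is divided at the children's generation into 3 shares of $10,000. Esperanza takes $10,000. The 2 shares of the deceased (Hanna and Matthias) are combined into a pool of $20,000.
That pool ($20,000) is divided at the grandchildren's generation equally among Yolanda, Elif, Ione, and Maeve: $5,000 each.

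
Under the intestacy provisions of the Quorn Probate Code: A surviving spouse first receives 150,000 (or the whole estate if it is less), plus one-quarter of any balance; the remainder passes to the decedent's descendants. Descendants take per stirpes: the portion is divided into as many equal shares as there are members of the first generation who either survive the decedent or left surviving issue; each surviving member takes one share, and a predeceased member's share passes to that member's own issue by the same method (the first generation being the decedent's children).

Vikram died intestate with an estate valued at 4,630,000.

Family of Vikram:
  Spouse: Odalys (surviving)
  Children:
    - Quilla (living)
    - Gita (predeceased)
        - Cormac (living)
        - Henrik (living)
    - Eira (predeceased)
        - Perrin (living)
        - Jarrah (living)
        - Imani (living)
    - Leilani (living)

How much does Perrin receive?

Odalys first takes 150,000, leaving a balance of 4,480,000. Odalys then takes one-quarter of the balance (1,120,000), for a total of 1,270,000. The remaining 3,360,000 passes to the descendants.
The descendants' portion (3,360,000) is divided into 4 shares of 840,000: Quilla and Leilani each take 840,000; Gita's 840,000 share passes to Gita's issue; Eira's 840,000 share passes to Eira's issue.
Gita's share (840,000) is divided into 2 shares of 420,000: Cormac and Henrik each take 420,000.
Eira's share (840,000) is divided into 3 shares of 280,000: Perrin, Jarrah, and Imani each take 280,000.

Perrin receives 280,000.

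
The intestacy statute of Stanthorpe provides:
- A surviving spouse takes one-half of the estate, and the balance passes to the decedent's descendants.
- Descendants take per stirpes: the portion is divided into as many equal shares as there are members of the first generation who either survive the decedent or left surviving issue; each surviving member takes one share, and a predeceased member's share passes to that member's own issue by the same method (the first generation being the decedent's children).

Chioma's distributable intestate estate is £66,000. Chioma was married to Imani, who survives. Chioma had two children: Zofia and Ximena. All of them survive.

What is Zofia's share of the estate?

Zofia receives £16,500.

Imani takes one-half of £66,000 = £33,000. The remaining £33,000 passes to the descendants.
The descendants' portion (£33,000) is divided into 2 shares of £16,500: Zofia and Ximena each take £16,500.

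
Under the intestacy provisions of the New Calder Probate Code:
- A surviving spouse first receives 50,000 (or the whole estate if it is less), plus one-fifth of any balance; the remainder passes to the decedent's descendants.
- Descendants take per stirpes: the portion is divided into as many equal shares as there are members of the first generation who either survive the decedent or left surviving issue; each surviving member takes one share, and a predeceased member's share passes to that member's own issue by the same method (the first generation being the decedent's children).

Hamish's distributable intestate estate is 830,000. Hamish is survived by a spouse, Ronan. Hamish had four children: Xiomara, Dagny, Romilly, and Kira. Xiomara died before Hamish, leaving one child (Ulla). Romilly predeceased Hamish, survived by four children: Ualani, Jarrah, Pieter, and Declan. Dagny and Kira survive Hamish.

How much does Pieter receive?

Pieter receives 39,000.

Ronan first takes 50,000, leaving a balance of 780,000. Ronan then takes one-fifth of the balance (156,000), for a total of 206,000. The remaining 624,000 passes to the descendants.
The descendants' portion (624,000) is divided into 4 shares of 156,000: Dagny and Kira each take 156,000; Xiomara's 156,000 share passes to Xiomara's issue; Romilly's 156,000 share passes to Romilly's issue.
Xiomara's share (156,000) passes entirely to Ulla.
Romilly's share (156,000) is divided into 4 shares of 39,000: Ualani, Jarrah, Pieter, and Declan each take 39,000.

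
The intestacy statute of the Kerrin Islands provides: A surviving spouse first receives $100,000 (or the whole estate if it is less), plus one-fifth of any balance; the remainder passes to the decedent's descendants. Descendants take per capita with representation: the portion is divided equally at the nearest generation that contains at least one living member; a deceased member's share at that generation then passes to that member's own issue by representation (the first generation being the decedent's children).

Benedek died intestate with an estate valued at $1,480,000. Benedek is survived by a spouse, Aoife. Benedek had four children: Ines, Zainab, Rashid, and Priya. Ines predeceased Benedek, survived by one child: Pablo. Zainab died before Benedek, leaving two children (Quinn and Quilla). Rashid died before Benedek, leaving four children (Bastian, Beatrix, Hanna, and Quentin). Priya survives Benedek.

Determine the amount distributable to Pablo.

Aoife first takes $100,000, leaving a balance of $1,380,000. Aoife then takes one-fifth of the balance ($276,000), for a total of $376,000. The remaining $1,104,000 passes to the descendants.
The descendants' portion ($1,104,000) is divided into 4 shares of $276,000: Priya takes $276,000; Ines's $276,000 share passes to Ines's issue; Zainab's $276,000 share passes to Zainab's issue; Rashid's $276,000 share passes to Rashid's issue.
Ines's share ($276,000) passes entirely to Pablo.
Zainab's share ($276,000) is divided into 2 shares of $138,000: Quinn and Quilla each take $138,000.
Rashid's share ($276,000) is divided into 4 shares of $69,000: Bastian, Beatrix, Hanna, and Quentin each take $69,000.

Pablo receives $276,000.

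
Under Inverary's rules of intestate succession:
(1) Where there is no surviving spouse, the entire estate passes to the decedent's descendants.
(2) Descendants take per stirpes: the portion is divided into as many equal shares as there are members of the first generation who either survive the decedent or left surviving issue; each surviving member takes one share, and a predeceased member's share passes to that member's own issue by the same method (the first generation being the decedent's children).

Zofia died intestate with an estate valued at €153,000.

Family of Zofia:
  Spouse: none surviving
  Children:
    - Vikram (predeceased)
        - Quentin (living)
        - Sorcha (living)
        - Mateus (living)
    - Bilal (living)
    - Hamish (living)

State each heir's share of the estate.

Quentin: €17,000; Sorcha: €17,000; Mateus: €17,000; Bilal: €51,000; Hamish: €51,000

The entire €153,000 passes to the descendants.
That amount (€153,000) is divided into 3 shares of €51,000: Bilal and Hamish each take €51,000; Vikram's €51,000 share passes to Vikram's issue.
Vikram's share (€51,000) is divided into 3 shares of €17,000: Quentin, Sorcha, and Mateus each take €17,000.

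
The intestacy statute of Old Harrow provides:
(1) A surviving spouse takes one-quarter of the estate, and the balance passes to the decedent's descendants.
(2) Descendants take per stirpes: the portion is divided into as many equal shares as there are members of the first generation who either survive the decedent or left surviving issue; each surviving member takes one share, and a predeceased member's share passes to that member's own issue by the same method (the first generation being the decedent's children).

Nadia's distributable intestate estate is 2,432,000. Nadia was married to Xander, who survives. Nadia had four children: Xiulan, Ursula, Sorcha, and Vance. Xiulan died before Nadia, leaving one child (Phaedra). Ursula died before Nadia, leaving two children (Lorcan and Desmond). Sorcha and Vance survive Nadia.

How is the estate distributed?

Xander: 608,000; Phaedra: 456,000; Lorcan: 228,000; Desmond: 228,000; Sorcha: 456,000; Vance: 456,000

Xander takes one-quarter of 2,432,000 = 608,000. The remaining 1,824,000 passes to the descendants.
The descendants' portion (1,824,000) is divided into 4 shares of 456,000: Sorcha and Vance each take 456,000; Xiulan's 456,000 share passes to Xiulan's issue; Ursula's 456,000 share passes to Ursula's issue.
Xiulan's share (456,000) passes entirely to Phaedra.
Ursula's share (456,000) is divided into 2 shares of 228,000: Lorcan and Desmond each take 228,000.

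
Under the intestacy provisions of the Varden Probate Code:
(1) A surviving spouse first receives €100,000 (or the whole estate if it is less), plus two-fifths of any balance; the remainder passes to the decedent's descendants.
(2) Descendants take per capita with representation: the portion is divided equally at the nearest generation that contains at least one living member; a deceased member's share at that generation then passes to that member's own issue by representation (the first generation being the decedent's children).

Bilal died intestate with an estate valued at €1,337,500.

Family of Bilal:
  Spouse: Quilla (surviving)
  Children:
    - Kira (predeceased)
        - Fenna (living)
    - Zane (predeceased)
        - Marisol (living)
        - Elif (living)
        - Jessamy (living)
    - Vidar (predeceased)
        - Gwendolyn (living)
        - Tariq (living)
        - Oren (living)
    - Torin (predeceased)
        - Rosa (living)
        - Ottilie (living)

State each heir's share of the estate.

Quilla first takes €100,000, leaving a balance of €1,237,500. Quilla then takes two-fifths of the balance (€495,000), for a total of €595,000. The remaining €742,500 passes to the descendants.
No child survives, so the initial division is made at the grandchildren's generation.
The descendants' portion (€742,500) is divided into 9 shares of €82,500: Fenna, Marisol, Elif, Jessamy, Gwendolyn, Tariq, Oren, Rosa, and Ottilie each take €82,500.

Quilla: €595,000; Fenna: €82,500; Marisol: €82,500; Elif: €82,500; Jessamy: €82,500; Gwendolyn: €82,500; Tariq: €82,500; Oren: €82,500; Rosa: €82,500; Ottilie: €82,500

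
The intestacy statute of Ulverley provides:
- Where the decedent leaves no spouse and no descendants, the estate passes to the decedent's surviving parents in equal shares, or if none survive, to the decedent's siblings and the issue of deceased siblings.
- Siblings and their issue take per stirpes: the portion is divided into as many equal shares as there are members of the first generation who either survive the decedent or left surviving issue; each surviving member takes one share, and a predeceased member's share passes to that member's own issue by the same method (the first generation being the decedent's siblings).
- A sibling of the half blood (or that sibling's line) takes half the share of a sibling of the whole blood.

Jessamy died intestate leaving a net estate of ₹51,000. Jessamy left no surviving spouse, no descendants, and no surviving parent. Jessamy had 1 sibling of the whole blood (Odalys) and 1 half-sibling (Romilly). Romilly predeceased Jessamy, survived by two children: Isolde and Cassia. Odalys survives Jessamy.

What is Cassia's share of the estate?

Cassia receives ₹8,500.

The entire ₹51,000 passes to the siblings and their issue.
Counting each half-blood sibling's line as half a unit, there are 3/2 units in ₹51,000, so one unit is ₹34,000. Whole-blood lines (Odalys) take ₹34,000 each; half-blood lines (Romilly) take ₹17,000 each.
Romilly's share (₹17,000) is divided into 2 shares of ₹8,500: Isolde and Cassia each take ₹8,500.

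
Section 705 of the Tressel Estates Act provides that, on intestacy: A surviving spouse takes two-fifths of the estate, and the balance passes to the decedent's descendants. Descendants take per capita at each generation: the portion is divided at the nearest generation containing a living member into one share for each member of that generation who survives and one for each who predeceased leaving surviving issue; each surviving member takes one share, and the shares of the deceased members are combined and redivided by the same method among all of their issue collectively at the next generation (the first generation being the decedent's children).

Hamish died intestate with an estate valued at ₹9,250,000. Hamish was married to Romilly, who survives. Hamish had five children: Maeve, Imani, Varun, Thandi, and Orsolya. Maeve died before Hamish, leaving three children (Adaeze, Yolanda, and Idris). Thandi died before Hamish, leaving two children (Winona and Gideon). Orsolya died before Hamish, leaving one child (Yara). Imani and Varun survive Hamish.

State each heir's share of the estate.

Romilly: ₹3,700,000; Adaeze: ₹555,000; Yolanda: ₹555,000; Idris: ₹555,000; Imani: ₹1,110,000; Varun: ₹1,110,000; Winona: ₹555,000; Gideon: ₹555,000; Yara: ₹555,000

Romilly takes two-fifths of ₹9,250,000 = ₹3,700,000. The remaining ₹5,550,000 passes to the descendants.
The descendants' portion (₹5,550,000) is divided at the children's generation into 5 shares of ₹1,110,000. Imani and Varun each take ₹1,110,000. The 3 shares of the deceased (Maeve, Thandi, and Orsolya) are combined into a pool of ₹3,330,000.
That pool (₹3,330,000) is divided at the grandchildren's generation equally among Adaeze, Yolanda, Idris, Winona, Gideon, and Yara: ₹555,000 each.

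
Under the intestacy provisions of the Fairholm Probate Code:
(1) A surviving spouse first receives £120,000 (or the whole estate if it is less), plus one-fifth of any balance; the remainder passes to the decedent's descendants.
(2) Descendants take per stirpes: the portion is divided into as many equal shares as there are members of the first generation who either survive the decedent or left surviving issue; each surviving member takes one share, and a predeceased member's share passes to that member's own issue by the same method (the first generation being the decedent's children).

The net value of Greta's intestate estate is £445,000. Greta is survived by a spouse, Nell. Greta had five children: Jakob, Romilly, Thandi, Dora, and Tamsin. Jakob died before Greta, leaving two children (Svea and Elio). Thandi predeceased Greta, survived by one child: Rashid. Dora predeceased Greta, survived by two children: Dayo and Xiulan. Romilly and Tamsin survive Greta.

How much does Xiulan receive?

Nell first takes £120,000, leaving a balance of £325,000. Nell then takes one-fifth of the balance (£65,000), for a total of £185,000. The remaining £260,000 passes to the descendants.
The descendants' portion (£260,000) is divided into 5 shares of £52,000: Romilly and Tamsin each take £52,000; Jakob's £52,000 share passes to Jakob's issue; Thandi's £52,000 share passes to Thandi's issue; Dora's £52,000 share passes to Dora's issue.
Jakob's share (£52,000) is divided into 2 shares of £26,000: Svea and Elio each take £26,000.
Thandi's share (£52,000) passes entirely to Rashid.
Dora's share (£52,000) is divided into 2 shares of £26,000: Dayo and Xiulan each take £26,000.

Xiulan receives £26,000.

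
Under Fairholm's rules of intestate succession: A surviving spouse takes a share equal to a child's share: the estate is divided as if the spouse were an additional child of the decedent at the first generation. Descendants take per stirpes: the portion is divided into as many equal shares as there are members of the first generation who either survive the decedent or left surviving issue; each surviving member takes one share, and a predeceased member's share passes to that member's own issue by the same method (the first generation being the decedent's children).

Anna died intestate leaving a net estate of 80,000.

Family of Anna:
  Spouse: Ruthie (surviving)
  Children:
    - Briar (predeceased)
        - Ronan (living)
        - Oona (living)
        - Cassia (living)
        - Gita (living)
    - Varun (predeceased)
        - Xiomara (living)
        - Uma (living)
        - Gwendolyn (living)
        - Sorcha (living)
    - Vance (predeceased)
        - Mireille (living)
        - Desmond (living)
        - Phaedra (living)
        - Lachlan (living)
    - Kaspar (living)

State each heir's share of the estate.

Ruthie: 16,000; Ronan: 4,000; Oona: 4,000; Cassia: 4,000; Gita: 4,000; Xiomara: 4,000; Uma: 4,000; Gwendolyn: 4,000; Sorcha: 4,000; Mireille: 4,000; Desmond: 4,000; Phaedra: 4,000; Lachlan: 4,000; Kaspar: 16,000

The spouse counts as an additional share at the children's level, so there are 5 primary shares of 16,000. Ruthie takes one such share (16,000).
The children's combined portion (64,000) is divided into 4 shares of 16,000: Kaspar takes 16,000; Briar's 16,000 share passes to Briar's issue; Varun's 16,000 share passes to Varun's issue; Vance's 16,000 share passes to Vance's issue.
Briar's share (16,000) is divided into 4 shares of 4,000: Ronan, Oona, Cassia, and Gita each take 4,000.
Varun's share (16,000) is divided into 4 shares of 4,000: Xiomara, Uma, Gwendolyn, and Sorcha each take 4,000.
Vance's share (16,000) is divided into 4 shares of 4,000: Mireille, Desmond, Phaedra, and Lachlan each take 4,000.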